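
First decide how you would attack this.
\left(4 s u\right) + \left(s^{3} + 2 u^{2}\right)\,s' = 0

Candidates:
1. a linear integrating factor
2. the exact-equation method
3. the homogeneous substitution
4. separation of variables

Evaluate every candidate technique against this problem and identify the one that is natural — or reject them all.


Best approach: the exact-equation method — the cross partial derivatives of 4 s u and s^{3} + 2 u^{2} agree, so the left side is the total differential of one potential in u and s.
- a linear integrating factor — a nonlinear term in the unknown puts this outside the integrating-factor template.
- the exact-equation method: yes — fits the structure here.
- the homogeneous substitution: the slope does not depend on the ratio of the variables alone.
- separation of variables — the two dependences do not factor apart.


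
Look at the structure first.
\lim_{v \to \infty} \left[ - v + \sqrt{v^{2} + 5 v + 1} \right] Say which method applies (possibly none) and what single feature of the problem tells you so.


Verdict: conjugate multiplication — the difference \sqrt{v^{2} + 5 v + 1} - v is an ∞ − ∞ stalemate; its conjugate partner breaks the tie.


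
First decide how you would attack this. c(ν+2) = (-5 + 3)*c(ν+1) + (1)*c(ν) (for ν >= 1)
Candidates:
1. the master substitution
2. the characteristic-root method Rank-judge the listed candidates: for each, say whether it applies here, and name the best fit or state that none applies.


Technique: the characteristic-root method — fixed numeric weights on consecutive terms and no forcing term added: the root method in its home territory.
- the master substitution: the recursion shifts the index rather than dividing it.
- the characteristic-root method — a fit — the right tool for this form.


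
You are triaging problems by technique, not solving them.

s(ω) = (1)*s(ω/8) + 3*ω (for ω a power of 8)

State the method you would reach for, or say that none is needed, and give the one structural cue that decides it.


Best approach: the master substitution — treat m = log base 8 of ω as the new clock: one recursion step advances m by one while ω scales by 8.


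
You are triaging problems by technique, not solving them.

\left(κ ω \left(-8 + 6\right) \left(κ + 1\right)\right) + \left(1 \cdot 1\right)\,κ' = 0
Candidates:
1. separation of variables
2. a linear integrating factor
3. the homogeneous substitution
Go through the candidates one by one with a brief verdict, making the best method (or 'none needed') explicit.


Technique: separation of variables — one side of the product carries the independent variable, the other the unknown — the textbook separation shape. A Bernoulli rewrite would carry it as the equation stands — separating the variables needs no rearrangement either.
- separation of variables: yes, a natural case for it.
- a linear integrating factor — the unknown enters nonlinearly (through a power, a denominator, or a transcendental function), which the linear integrating-factor recipe cannot absorb as-is — any repair would come from a preliminary substitution, not the factor.
- the homogeneous substitution: the slope does not depend on the ratio of the variables alone.


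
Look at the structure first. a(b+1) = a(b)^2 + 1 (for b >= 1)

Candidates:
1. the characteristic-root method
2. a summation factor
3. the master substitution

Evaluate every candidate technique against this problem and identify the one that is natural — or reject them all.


Technique: no special technique — the update rule curves (it is not linear in the unknown sequence), so no superposition-based closed form attaches — iterate or study it directly.
- the characteristic-root method: the recursion is nonlinear in the sequence values, so no linear-modes ansatz applies.
- a summation factor — the recursion is nonlinear — outside the first-order linear family a summation factor addresses.
- the master substitution: with no divided-index recursive call, reindexing by powers of a base buys nothing.


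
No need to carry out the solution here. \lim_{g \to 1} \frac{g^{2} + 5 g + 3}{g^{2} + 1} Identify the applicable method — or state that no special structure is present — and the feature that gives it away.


Best approach: no special technique — no zero denominators, no indeterminate clash at 1 — substitute and read off the value.


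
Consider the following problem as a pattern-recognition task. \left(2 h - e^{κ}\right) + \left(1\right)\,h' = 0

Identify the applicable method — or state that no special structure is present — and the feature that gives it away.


Technique: a linear integrating factor — first power of h, nonzero forcing: the integrating-factor recipe applies verbatim with p = 2.


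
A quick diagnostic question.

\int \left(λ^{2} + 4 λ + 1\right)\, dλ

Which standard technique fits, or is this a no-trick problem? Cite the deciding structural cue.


Method: no special technique — scan for structure and find none: constant multiples of powers of λ, integrate directly.


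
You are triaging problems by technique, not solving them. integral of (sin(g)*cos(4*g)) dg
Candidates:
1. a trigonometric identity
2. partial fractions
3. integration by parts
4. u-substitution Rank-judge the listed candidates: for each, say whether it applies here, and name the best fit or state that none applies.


Technique: a trigonometric identity — distinct frequencies under one product (sin(g)*cos(4*g)): the product-to-sum identity is the systematic route to an integrable form.
- a trigonometric identity: a fit — the right tool for this form.
- partial fractions: the expression is not a ratio of polynomials that decomposes further.
- integration by parts: not the fit here: there is no polynomial factor to ladder down — parts can still close the trigonometric product by recursion, though the identity rewrite is the direct route.
- u-substitution: no subexpression of the integrand pairs with its own derivative as a factor — individual terms may offer their own substitutions, but any change of variable covering the whole integral would have to be constructed from outside the expression.


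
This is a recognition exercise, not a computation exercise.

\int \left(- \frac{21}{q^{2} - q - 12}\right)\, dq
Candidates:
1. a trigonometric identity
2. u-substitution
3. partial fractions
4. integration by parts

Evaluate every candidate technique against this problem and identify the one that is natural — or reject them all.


Method: partial fractions — q^{2} - q - 12 splits into linear pieces, so the quotient is a sum of simple fractions — decompose before integrating.
- a trigonometric identity — there is no trigonometric structure at all — the integrand carries no sine or cosine to rewrite.
- u-substitution: no subexpression of the integrand pairs with its own derivative as a factor — individual terms may offer their own substitutions, but any change of variable covering the whole integral would have to be constructed from outside the expression.
- partial fractions — a fit — the right tool for this form.
- integration by parts: the integrand does not split as a nonconstant polynomial times an exp, sine, cosine of a linear argument, or logarithm — no polynomial-kernel parts product to differentiate one side of.


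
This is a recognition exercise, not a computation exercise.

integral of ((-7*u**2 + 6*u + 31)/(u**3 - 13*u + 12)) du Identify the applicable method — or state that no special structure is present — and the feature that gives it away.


Verdict: partial fractions — once u**3 - 13*u + 12 is factored, each root contributes a simple-fraction term; integrate them one at a time.


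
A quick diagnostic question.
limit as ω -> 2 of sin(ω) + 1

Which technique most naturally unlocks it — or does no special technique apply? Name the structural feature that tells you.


Best approach: no special technique — the expression is continuous at 2 — substitute and evaluate; no indeterminate form appears.


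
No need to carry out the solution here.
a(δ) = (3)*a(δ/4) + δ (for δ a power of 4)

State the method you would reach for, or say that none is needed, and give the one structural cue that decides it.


Best approach: the master substitution — the argument shrinks by the factor 4, so measure the index on a logarithmic scale and the recursion becomes a shift.


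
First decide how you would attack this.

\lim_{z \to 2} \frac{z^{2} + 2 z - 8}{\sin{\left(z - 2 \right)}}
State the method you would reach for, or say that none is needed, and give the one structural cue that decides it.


Verdict: l'Hôpital's rule (0/0) — both numerator and denominator vanish at 2: the genuine 0/0 indeterminate that l'Hôpital exists for. The standard small-argument limits would also carry it; the rule is the systematic route.


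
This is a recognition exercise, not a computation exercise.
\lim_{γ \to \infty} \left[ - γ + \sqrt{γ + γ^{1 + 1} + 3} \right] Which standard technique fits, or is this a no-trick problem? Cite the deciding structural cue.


Method: conjugate multiplication — divergence minus divergence hides a finite answer — expose it by pairing \sqrt{γ + γ^{1 + 1} + 3} - γ with its conjugate.


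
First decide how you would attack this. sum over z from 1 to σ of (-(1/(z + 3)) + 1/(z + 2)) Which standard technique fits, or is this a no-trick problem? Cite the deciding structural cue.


Diagnosis: telescoping — each term adds 1/(z + 2) and subtracts the same expression advanced one index; that subtracted piece cancels against the next term's added copy — only the boundary terms survive.


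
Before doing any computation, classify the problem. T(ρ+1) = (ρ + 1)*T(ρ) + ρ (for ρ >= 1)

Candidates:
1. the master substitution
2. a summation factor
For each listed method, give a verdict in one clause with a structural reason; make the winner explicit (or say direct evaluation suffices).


Diagnosis: a summation factor — it is first-order linear but the coefficient ρ + 1 depends on the index, so multiply through by a summation factor to telescope it.
- the master substitution: no fixed divisor shrinks the index between calls.
- a summation factor: applicable, and directly so.


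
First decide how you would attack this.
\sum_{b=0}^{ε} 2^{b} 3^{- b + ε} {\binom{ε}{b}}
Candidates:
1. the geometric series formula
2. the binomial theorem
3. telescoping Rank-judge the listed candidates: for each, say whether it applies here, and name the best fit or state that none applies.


Verdict: the binomial theorem — the summand is term b of a binomial expansion in 2 and 3; the whole sum is a single power.
- the geometric series formula — no single multiplier carries one term to the next throughout the sum.
- the binomial theorem — applicable, and directly so.
- telescoping — neither a shifted-difference shape nor integer-spaced poles are present.


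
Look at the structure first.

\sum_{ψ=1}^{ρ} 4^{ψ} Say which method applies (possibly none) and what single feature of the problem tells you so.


Technique: the geometric series formula — check a ratio of consecutive terms: it is 4, independent of the index, so the geometric formula closes the sum.


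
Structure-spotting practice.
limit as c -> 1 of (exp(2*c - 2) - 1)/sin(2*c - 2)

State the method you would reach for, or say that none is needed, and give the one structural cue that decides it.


Diagnosis: l'Hôpital's rule (0/0) — substituting 1 gives 0 over 0; differentiate top and bottom once and re-evaluate. Expanding numerator and denominator to first order gives the same value — the rule automates exactly that.


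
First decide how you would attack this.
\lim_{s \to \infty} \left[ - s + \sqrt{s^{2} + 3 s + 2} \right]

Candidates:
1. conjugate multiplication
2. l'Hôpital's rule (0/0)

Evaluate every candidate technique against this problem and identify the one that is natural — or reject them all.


Diagnosis: conjugate multiplication — neither \sqrt{s^{2} + 3 s + 2} nor s converges alone, so rewrite their difference as a conjugate-rationalized quotient first.
- conjugate multiplication — applicable, and directly so.
- l'Hôpital's rule (0/0): substitution produces ∞ − ∞ rather than a vanishing quotient; the rule needs a 0/0 ratio to act on.


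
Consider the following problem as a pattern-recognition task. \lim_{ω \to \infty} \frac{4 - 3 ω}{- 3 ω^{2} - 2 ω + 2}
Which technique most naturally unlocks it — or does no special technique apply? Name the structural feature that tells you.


Method: dominant-term comparison — at large ω only the top-degree terms survive; compare the leading terms and the limit falls out. Differentiating the expression as a single quotient would eventually settle it as well; matching dominant growth settles it immediately.


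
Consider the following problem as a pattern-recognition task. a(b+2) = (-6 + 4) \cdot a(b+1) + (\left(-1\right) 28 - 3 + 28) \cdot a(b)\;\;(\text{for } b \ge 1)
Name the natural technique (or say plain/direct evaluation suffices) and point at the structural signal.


Best approach: the characteristic-root method — fixed numeric weights on consecutive terms and no forcing term added: the root method in its home territory.


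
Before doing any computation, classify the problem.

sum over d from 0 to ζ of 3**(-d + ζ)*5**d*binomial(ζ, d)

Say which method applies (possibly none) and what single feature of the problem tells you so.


Diagnosis: the binomial theorem — binomial(ζ, d) weighting matched powers of 5 and 3 is the expanded form of (5 + 3)^ζ — fold it back up.


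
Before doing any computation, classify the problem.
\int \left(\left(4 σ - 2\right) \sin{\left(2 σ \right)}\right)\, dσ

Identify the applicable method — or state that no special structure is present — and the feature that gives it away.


Method: integration by parts — the integrand splits as 4 σ - 2 times \sin{\left(2 σ \right)} — repeatedly differentiating the polynomial part kills it, which is the parts ladder.


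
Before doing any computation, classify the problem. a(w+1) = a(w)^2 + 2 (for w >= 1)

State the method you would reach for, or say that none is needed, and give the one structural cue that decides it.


Best approach: no special technique — each new value is a nonlinear function of earlier ones — scaling arguments and superposition both fail.


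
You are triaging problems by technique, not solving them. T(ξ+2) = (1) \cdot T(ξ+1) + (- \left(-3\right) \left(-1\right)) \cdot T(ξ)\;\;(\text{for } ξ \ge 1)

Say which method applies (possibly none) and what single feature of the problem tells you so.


Method: the characteristic-root method — this is the constant-coefficient homogeneous case — the whole solution in ξ reduces to a polynomial's roots.


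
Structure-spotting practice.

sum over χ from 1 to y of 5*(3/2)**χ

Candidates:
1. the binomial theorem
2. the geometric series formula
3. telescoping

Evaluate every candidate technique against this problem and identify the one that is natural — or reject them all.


Verdict: the geometric series formula — each summand is the previous one scaled by 3/2; that constant multiplier is itself the geometric structure.
- the binomial theorem — no binomial coefficients pair with matched powers.
- the geometric series formula: yes, a natural case for it.
- telescoping: the terms as presented offer no neighboring cancellation — a telescoping rewrite may exist, but the displayed structure does not hand one over.


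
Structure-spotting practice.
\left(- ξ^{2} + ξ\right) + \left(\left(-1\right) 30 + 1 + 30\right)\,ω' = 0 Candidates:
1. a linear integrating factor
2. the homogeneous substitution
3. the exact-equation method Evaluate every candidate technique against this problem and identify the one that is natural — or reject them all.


Verdict: no special technique — the slope is a function of ξ alone, so integrate both sides directly.
- a linear integrating factor: with the unknown absent the integrating factor is a formality; direct integration is the working structure.
- the homogeneous substitution — the ratio of the variables does not determine the slope.
- the exact-equation method — no dependence on the unknown anywhere: exactness is a label without content here.


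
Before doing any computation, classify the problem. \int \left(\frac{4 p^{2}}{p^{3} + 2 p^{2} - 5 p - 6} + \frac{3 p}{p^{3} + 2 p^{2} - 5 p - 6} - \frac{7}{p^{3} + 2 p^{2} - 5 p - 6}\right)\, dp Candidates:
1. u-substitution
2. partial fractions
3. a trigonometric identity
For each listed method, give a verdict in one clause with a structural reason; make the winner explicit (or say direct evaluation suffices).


Verdict: partial fractions — once p^{3} + 2 p^{2} - 5 p - 6 is factored, each root contributes a simple-fraction term; integrate them one at a time.
- u-substitution: no subexpression of the integrand serves as a whole-integral substitution inner — individual terms may offer their own, but none carries its derivative as a factor of the full integrand; a working change of variable would have to be constructed from outside the expression.
- partial fractions: yes — fits the structure here.
- a trigonometric identity: with no trigonometric functions present, identity rewriting has no target.


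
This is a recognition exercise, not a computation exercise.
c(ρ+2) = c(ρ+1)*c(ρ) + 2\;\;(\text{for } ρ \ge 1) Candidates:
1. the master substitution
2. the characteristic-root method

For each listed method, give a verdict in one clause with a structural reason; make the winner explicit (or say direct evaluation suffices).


Diagnosis: no special technique — the map from one term to the next is curved, not linear, so linear closed-form machinery does not attach.
- the master substitution: with no divided-index recursive call, reindexing by powers of a base buys nothing.
- the characteristic-root method — the recursion is nonlinear in the sequence values, so no linear-modes ansatz applies.


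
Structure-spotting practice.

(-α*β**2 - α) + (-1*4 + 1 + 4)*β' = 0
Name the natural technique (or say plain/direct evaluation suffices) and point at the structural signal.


Diagnosis: separation of variables — all dependence on the two variables factors apart, the defining separable shape.


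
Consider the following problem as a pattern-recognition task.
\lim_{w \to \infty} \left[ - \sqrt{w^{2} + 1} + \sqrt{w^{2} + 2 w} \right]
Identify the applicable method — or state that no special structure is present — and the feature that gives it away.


Diagnosis: conjugate multiplication — the difference \sqrt{w^{2} + 2 w} - \sqrt{w^{2} + 1} is an ∞ − ∞ stalemate; its conjugate partner breaks the tie.


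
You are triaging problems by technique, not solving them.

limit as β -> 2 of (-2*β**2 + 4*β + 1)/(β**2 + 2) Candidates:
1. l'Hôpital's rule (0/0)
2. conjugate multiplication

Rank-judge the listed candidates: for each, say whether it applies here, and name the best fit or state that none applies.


Verdict: no special technique — the expression is continuous at 2 — substitute and evaluate; no indeterminate form appears.
- l'Hôpital's rule (0/0): substituting the point gives a finite value outright — there is no indeterminate clash to repair.
- conjugate multiplication: there are no radicals in tension whose conjugate would simplify matters.


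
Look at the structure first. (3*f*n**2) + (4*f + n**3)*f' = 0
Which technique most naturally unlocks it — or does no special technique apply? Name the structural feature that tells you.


Verdict: the exact-equation method — take the mixed partials of 3*f*n**2 and 4*f + n**3: they are equal, which certifies an exact differential.


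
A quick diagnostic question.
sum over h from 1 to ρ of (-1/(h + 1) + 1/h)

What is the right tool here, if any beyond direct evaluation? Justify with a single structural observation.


Verdict: telescoping — consecutive terms evaluate one function at adjacent indices (1/h is its current value): one term's tail is the next term's head, so the chain collapses.


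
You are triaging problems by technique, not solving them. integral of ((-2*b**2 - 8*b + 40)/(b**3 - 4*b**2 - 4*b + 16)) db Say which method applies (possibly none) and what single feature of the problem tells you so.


Technique: partial fractions — the integrand is a proper rational function and its denominator b**3 - 4*b**2 - 4*b + 16 factors into distinct pieces, so it splits into simple fractions.


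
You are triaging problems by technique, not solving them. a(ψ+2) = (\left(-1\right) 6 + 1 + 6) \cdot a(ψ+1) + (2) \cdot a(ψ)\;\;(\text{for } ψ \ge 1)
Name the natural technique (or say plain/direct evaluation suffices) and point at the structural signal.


Best approach: the characteristic-root method — the recurrence treats every index alike (constant coefficients, no forcing) — precisely the regime where r^ψ trials close it.


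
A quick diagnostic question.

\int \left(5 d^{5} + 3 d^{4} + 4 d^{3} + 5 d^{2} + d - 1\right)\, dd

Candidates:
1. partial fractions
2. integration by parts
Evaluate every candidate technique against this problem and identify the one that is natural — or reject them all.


Best approach: no special technique — the integrand is a sum of constant multiples of powers of d — integrate term by term.
- partial fractions: the expression is not a ratio of polynomials that decomposes further.
- integration by parts — parts would only shuffle a directly integrable integrand.


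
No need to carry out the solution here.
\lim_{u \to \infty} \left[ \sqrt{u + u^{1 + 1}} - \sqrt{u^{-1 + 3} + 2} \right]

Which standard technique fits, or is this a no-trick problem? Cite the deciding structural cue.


Diagnosis: conjugate multiplication — the difference \sqrt{u + u^{1 + 1}} - \sqrt{u^{-1 + 3} + 2} is an ∞ − ∞ stalemate; its conjugate partner breaks the tie.


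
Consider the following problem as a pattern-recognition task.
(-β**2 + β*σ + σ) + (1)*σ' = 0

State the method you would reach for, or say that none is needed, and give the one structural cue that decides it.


Technique: a linear integrating factor — the unknown enters only to the first power against a nonzero forcing term — the integrating-factor template applies directly.


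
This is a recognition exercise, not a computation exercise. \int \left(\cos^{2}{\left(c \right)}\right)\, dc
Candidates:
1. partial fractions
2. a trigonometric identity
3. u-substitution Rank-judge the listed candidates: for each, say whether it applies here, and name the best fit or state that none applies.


Verdict: a trigonometric identity — \cos^{2}{\left(c \right)} calls for power reduction: rewrite via double angles before any antiderivative is attempted.
- partial fractions — there is no rational-function structure to decompose.
- a trigonometric identity — yes, a natural case for it.
- u-substitution — no subexpression of the integrand pairs with its own derivative as a factor — individual terms may offer their own substitutions, but any change of variable covering the whole integral would have to be constructed from outside the expression.


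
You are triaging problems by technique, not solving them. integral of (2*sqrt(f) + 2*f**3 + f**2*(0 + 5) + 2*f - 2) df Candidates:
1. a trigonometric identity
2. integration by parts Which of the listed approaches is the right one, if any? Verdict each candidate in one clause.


Method: no special technique — the integrand is a sum of constant multiples of powers of f — integrate term by term.
- a trigonometric identity — there is no trigonometric structure at all — the integrand carries no sine or cosine to rewrite.
- integration by parts — the nonconstant-polynomial-times-standard-kernel pattern (an exp, sine, cosine, or logarithm partner) is absent.


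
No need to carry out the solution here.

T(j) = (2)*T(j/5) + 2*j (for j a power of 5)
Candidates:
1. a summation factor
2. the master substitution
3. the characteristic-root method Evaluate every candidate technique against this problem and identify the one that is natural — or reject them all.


Diagnosis: the master substitution — treat m = log base 5 of j as the new clock: one recursion step advances m by one while j scales by 5.
- a summation factor — the recursion divides its index rather than shifting it — there is no previous-term chain for a summation factor to telescope.
- the master substitution: applicable, and directly so.
- the characteristic-root method — a divided-index call is not the fixed-shift linear shape that characteristic roots solve.


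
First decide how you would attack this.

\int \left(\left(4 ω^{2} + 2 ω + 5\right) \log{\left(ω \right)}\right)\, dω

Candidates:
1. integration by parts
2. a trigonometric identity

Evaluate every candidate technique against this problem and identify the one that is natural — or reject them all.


Technique: integration by parts — choose u = \log{\left(ω \right)}: one derivative turns the logarithm algebraic, and the remaining factor 4 ω^{2} + 2 ω + 5 integrates term by term under the power rule.
- integration by parts — a fit — the right tool for this form.
- a trigonometric identity: with no trigonometric functions present, identity rewriting has no target.


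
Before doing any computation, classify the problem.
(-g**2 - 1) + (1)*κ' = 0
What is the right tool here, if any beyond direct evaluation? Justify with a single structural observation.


Diagnosis: no special technique — solved for the derivative, κ never appears on the right — this is a direct integration in g, not a differential-equations problem at heart.


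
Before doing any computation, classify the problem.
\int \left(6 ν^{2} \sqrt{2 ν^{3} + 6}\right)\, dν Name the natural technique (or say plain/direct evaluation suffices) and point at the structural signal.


Method: u-substitution — 6 ν^{2} matches the derivative of 2 ν^{3} + 6 up to a constant; with u = 2 ν^{3} + 6 the whole integrand folds into a function of u alone.


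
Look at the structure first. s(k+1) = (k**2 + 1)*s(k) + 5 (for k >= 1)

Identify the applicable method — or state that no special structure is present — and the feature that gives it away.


Technique: a summation factor — because the multiplier k**2 + 1 is index-dependent, divide through by its running product and sum the resulting differences.


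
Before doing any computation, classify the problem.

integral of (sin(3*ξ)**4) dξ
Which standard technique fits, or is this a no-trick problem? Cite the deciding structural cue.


Verdict: a trigonometric identity — even powers like sin(3*ξ)**4 never integrate directly; the half-angle identity lowers the degree first.


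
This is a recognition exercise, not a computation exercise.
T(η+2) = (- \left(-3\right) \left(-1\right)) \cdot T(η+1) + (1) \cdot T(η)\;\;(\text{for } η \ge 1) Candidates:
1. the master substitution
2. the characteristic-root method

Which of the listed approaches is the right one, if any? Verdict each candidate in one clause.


Method: the characteristic-root method — the recurrence is linear and homogeneous with constant coefficients, so the ansatz r^η turns it into a polynomial equation for r.
- the master substitution — with no divided-index recursive call, reindexing by powers of a base buys nothing.
- the characteristic-root method — applicable, and directly so.


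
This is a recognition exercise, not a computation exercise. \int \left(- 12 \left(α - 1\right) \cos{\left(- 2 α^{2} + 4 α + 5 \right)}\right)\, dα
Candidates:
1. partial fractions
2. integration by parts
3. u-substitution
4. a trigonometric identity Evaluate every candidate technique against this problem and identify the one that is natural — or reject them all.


Technique: u-substitution — viewed as a product, the integrand is a composition evaluated at - 2 α^{2} + 4 α + 5 times (a constant multiple of) that inner expression's derivative, so u = - 2 α^{2} + 4 α + 5 makes it elementary.
- partial fractions — there is no rational-function structure to decompose.
- integration by parts — the non-polynomial partner is not one of the parts kernels — exp, sine, or cosine with a degree-1 argument, or a logarithm.
- u-substitution — applicable, and directly so.
- a trigonometric identity — the trigonometric factor has no even power to reduce and no cross-frequency product to convert — the standard power-reduction and product-to-sum identities do not engage it.


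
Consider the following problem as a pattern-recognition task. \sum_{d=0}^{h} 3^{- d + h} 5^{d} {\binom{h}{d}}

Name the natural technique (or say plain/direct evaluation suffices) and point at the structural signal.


Verdict: the binomial theorem — {\binom{h}{d}} weighting matched powers of 5 and 3 is the expanded form of (5 + 3)^h — fold it back up.


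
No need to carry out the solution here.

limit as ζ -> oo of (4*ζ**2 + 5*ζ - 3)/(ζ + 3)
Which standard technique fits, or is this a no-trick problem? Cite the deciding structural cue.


Method: dominant-term comparison — at large ζ only the top-degree terms survive; compare the leading terms and the limit falls out. Viewed as a single quotient this is an ∞/∞ form — an at-infinity application of l'Hôpital's rule would also resolve it; comparing leading growth reads the answer without differentiating.


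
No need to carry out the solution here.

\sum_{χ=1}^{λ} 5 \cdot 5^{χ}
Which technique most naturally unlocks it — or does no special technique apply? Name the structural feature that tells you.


Technique: the geometric series formula — check a ratio of consecutive terms: it is 5, independent of the index, so the geometric formula closes the sum.


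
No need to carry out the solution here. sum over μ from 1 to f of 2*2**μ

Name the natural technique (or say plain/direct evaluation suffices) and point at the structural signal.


Diagnosis: the geometric series formula — term-over-term division gives 2 every time — index-free ratio, geometric sum formula applies.


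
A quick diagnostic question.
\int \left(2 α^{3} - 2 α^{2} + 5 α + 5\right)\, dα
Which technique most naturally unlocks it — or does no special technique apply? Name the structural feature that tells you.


Method: no special technique — every term is a constant multiple of a power of α; term-wise power-rule integration needs no preliminary transformation.


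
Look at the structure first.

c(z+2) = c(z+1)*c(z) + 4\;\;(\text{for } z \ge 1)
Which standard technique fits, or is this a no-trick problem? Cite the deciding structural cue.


Technique: no special technique — the recurrence is nonlinear in the sequence values; study it directly, no linear machinery applies.


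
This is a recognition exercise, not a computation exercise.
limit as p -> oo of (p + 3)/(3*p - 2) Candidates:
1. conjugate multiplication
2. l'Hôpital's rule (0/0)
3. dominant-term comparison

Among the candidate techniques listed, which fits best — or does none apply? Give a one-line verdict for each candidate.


Best approach: dominant-term comparison — growth-rate triage: the leading powers of p decide the limit, everything else is noise.
- conjugate multiplication: no difference of divergent radicals appears, so rationalizing has nothing to cancel.
- l'Hôpital's rule (0/0): no 0/0 form appears: written as one quotient, top and bottom both grow without bound, and the ratio is decided by their leading terms.
- dominant-term comparison: yes, a natural case for it.


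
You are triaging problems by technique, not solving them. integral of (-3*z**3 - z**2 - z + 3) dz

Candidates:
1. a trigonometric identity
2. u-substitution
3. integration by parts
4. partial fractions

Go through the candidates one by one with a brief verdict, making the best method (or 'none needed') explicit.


Best approach: no special technique — nothing composite, nothing rational, nothing trigonometric — each constant-multiple power of z integrates by the power rule alone.
- a trigonometric identity — there is no trigonometric structure at all — the integrand carries no sine or cosine to rewrite.
- u-substitution: any workable substitution here is cosmetic — the integrand is already in directly integrable form.
- integration by parts: splitting off a factor buys nothing — the integrand integrates directly without parts.
- partial fractions — there is no rational-function structure to decompose.


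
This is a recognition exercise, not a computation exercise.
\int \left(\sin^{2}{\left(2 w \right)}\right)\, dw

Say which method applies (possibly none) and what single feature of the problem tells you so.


Verdict: a trigonometric identity — the even exponent on \sin^{2}{\left(2 w \right)} signals one move: rewrite via cos of the doubled angle.


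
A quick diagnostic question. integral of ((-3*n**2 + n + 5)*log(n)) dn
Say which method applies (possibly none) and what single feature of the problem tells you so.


Best approach: integration by parts — a polynomial next to log(n): integrate the polynomial, differentiate the log, and the integral simplifies in one pass.


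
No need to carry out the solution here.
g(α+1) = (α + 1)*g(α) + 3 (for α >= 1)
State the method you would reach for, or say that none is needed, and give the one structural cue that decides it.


Diagnosis: a summation factor — the coefficient α + 1 drifts with the index, so no fixed root exists; normalizing by the cumulative product telescopes it.


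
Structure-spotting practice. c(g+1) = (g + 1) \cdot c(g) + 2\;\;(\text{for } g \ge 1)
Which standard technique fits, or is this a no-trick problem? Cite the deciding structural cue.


Diagnosis: a summation factor — the coefficient g + 1 drifts with the index, so no fixed root exists; normalizing by the cumulative product telescopes it.


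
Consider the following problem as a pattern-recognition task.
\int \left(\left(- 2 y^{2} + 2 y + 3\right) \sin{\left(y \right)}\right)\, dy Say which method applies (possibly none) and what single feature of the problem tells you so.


Diagnosis: integration by parts — differentiate - 2 y^{2} + 2 y + 3, integrate \sin{\left(y \right)}: each pass lowers the polynomial degree, so parts terminates.


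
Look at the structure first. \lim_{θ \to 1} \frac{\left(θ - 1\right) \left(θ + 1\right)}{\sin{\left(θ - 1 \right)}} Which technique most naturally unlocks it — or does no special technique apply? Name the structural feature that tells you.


Technique: l'Hôpital's rule (0/0) — plug in 1: top and bottom both hit zero, so differentiate each and retry. One could equally expand both pieces locally and compare leading terms; the rule does that in one stroke.


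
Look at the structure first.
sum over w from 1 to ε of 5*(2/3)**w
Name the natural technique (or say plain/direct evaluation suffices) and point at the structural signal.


Technique: the geometric series formula — the ratio of consecutive terms is the constant 2/3, independent of the index — a geometric sum.


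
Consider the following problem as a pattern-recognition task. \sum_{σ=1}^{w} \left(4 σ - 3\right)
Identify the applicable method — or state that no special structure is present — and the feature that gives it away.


Technique: no special technique — the sum is polynomial through and through; closed forms for each power of σ finish it directly.


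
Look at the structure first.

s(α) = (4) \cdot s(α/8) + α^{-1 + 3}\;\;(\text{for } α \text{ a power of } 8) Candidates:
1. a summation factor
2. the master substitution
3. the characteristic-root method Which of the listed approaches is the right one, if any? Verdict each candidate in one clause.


Verdict: the master substitution — treat m = log base 8 of α as the new clock: one recursion step advances m by one while α scales by 8.
- a summation factor: the recursion divides its index rather than shifting it — there is no previous-term chain for a summation factor to telescope.
- the master substitution: a fit — the right tool for this form.
- the characteristic-root method: a divided-index call is not the fixed-shift linear shape that characteristic roots solve.


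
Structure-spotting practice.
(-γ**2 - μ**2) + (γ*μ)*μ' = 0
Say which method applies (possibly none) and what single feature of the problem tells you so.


Best approach: the homogeneous substitution — solved for the derivative, the right side is unchanged under scaling γ and μ together — it depends only on the ratio μ/γ, so substitute a single ratio variable. Rearranged, this also fits the Bernoulli template directly; the homogeneous substitution reads the structure without the rearrangement.


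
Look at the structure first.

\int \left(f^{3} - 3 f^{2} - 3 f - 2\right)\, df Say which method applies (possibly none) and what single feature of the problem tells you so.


Diagnosis: no special technique — the integrand is a sum of constant multiples of powers of f — integrate term by term.


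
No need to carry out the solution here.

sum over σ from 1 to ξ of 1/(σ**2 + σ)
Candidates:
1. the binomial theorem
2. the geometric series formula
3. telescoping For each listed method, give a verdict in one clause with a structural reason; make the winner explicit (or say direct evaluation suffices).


Method: telescoping — 1/(σ**2 + σ) decomposes into shift-paired simple fractions; the series telescopes to finitely many boundary pieces.
- the binomial theorem: no binomial coefficients pair with matched powers.
- the geometric series formula: the ratio of consecutive terms depends on the index.
- telescoping — applicable, and directly so.


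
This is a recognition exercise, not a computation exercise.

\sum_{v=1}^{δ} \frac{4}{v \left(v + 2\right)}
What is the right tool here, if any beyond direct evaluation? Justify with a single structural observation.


Verdict: telescoping — one partial-fraction pass turns \frac{4}{v \left(v + 2\right)} into a shifted difference, and shifted differences telescope.


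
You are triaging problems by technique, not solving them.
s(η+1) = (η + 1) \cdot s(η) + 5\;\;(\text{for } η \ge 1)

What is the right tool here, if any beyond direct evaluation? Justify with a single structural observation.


Diagnosis: a summation factor — first-order linear but the coefficient η + 1 moves with the index — divide by the cumulative product and telescope.


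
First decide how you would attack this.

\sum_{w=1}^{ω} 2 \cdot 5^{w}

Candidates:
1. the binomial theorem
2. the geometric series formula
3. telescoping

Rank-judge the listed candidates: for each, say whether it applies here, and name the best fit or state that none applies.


Best approach: the geometric series formula — term-over-term division gives 5 every time — index-free ratio, geometric sum formula applies.
- the binomial theorem — no binomial coefficients pair up with complementary powers here.
- the geometric series formula — applies; the problem has the shape this method handles.
- telescoping — in the displayed form, no term reappears at a neighboring index to cancel against.


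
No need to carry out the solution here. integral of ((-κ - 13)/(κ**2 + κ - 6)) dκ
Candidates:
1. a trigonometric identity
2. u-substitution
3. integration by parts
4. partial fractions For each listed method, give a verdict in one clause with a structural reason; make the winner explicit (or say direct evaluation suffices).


Method: partial fractions — with κ**2 + κ - 6 factorable and the degree on top strictly smaller, simple-fraction decomposition is immediate.
- a trigonometric identity — with no trigonometric functions present, identity rewriting has no target.
- u-substitution — no subexpression of the integrand pairs with its own derivative as a factor — individual terms may offer their own substitutions, but any change of variable covering the whole integral would have to be constructed from outside the expression.
- integration by parts: no split into a nonconstant polynomial times one of the standard kernels — exp, sine, or cosine of a linear argument, or a logarithm — applies here.
- partial fractions — yes, a natural case for it.
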